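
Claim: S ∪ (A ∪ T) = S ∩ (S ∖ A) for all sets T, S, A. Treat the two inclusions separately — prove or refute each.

(⟹) This inclusion fails. Take T = {1}, S = ∅, A = ∅; then 1 ∈ S ∪ (A ∪ T) but 1 ∉ S ∩ (S ∖ A).

(⟸) Let x ∈ S ∩ (S ∖ A). Then either x ∈ S and x ∉ T, A; or x ∈ T ∩ S and x ∉ A. In each case x ∈ S ∪ (A ∪ T), so S ∩ (S ∖ A) ⊆ S ∪ (A ∪ T).

The sets are not equal: only the reverse inclusion holds.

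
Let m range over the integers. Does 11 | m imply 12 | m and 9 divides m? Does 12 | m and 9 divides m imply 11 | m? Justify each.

Both directions fail.

(⟹) This fails: take m = 11. Certainly 11 ∣ 11, but 12 ∤ 11.

(⟸) This fails: take m = 36. Both 12 ∣ 36 and 9 ∣ 36, yet 36 is not a multiple of 11 (since 36 = 3·11 + 3), so 11 ∤ 36.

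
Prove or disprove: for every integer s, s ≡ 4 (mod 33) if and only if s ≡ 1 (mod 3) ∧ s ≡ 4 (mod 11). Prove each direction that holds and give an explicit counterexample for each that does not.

(→) Suppose s ≡ 4 (mod 33); write s = 33j + 4. Since 3 ∣ 33, reducing mod 3 gives s ≡ 4 ≡ 1 (mod 3); since 11 ∣ 33, reducing mod 11 gives s ≡ 4 (mod 11).

(←) Conversely, if s ≡ 1 (mod 3) and s ≡ 4 (mod 11), then by the Chinese remainder theorem s ≡ 4 (mod 33). This is exactly s ≡ 4 (mod 33).

Both directions hold; the statement is true.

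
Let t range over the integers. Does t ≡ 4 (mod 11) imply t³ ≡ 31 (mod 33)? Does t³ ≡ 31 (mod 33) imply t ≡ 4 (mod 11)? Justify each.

Only the converse holds.

(⇐) The residues r modulo 33 with r³ ≡ 31 (mod 33) are exactly {4}, and each is ≡ 4 (mod 11).

(⇒) This fails: take t = 15. Then 15 ≡ 4 (mod 11), but 15³ = 3375 ≡ 9 (mod 33), not 31.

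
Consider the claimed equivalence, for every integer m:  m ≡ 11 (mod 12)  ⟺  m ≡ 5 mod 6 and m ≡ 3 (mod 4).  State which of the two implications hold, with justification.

Equivalent; both directions hold.

(⟹) Suppose m ≡ 11 (mod 12); write m = 12j + 11. Since 6 ∣ 12, reducing mod 6 gives m ≡ 11 ≡ 5 (mod 6); since 4 ∣ 12, reducing mod 4 gives m ≡ 11 ≡ 3 (mod 4).

(⟸) Conversely, if m ≡ 5 (mod 6) and m ≡ 3 (mod 4), then by the Chinese remainder theorem m ≡ 11 (mod 12). This is exactly m ≡ 11 (mod 12).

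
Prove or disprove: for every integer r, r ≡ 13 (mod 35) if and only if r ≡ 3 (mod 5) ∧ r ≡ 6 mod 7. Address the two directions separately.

Both directions hold; the statement is true.

Converse. If r ≡ 3 (mod 5) and r ≡ 6 (mod 7), then by the Chinese remainder theorem r ≡ 13 (mod 35). This is exactly r ≡ 13 (mod 35).

Forward direction. Suppose r ≡ 13 (mod 35); write r = 35j + 13. Since 5 ∣ 35, reducing mod 5 gives r ≡ 13 ≡ 3 (mod 5); since 7 ∣ 35, reducing mod 7 gives r ≡ 13 ≡ 6 (mod 7).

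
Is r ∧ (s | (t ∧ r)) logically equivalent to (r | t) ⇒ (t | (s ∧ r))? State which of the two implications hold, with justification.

Forward direction. Assume the antecedent. If s is true, (r | t) ⇒ (t | (s ∧ r)) reduces to true regardless of the other variables. If s is false, the antecedent forces (s = F, r = T, t = T), and (r | t) ⇒ (t | (s ∧ r)) holds there. Either way (r | t) ⇒ (t | (s ∧ r)) holds.

Converse. This fails. Under s = F, r = F, t = F, the left side is false but the right side is true.

Not equivalent: only (⇒) holds.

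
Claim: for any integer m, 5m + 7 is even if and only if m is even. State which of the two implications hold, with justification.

(⇒) This fails: m = 3 gives 5m + 7 = 22, which is even, but 3 is odd, not even.

(⇐) This also fails: m = 6 is even, but 5m + 7 = 37 is odd, not even.

Both directions fail.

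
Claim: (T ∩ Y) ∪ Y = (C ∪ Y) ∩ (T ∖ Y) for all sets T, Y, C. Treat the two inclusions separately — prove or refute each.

Both inclusions fail.

Forward inclusion. This inclusion fails. Take T = ∅, Y = {1}, C = ∅; then 1 ∈ (T ∩ Y) ∪ Y but 1 ∉ (C ∪ Y) ∩ (T ∖ Y).

Reverse inclusion. This inclusion fails. Take T = {1}, Y = ∅, C = {1}; then 1 ∈ (C ∪ Y) ∩ (T ∖ Y) but 1 ∉ (T ∩ Y) ∪ Y.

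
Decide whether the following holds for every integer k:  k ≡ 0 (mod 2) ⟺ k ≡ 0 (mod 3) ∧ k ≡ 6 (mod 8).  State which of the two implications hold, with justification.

(⇒) fails; (⇐) holds.

(⇒) This fails: k = 0 gives 0 ≡ 0 (mod 2) but 0 ≡ 0 (mod 8), so the conjunction on the right does not hold.

(⇐) Conversely, if k ≡ 0 (mod 3) and k ≡ 6 (mod 8), then by the Chinese remainder theorem k ≡ 6 (mod 24). Since 6 ≡ 0 (mod 2) and 2 ∣ 24, we get k ≡ 0 (mod 2).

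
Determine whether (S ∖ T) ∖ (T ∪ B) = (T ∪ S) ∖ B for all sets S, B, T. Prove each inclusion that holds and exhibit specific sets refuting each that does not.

(⊇) This inclusion fails. Take S = ∅, B = ∅, T = {1}; then 1 ∈ (T ∪ S) ∖ B but 1 ∉ (S ∖ T) ∖ (T ∪ B).

(⊆) Let x ∈ (S ∖ T) ∖ (T ∪ B). Then x ∈ S and x ∉ B, T, from which x ∈ (T ∪ S) ∖ B.

Only the forward inclusion holds.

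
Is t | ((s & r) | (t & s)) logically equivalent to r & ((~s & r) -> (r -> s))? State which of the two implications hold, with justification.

(⇒) fails; (⇐) holds.

Forward direction. This fails. Under r = F, t = T, s = F, the left side is true but the right side is false.

Converse. Assume the antecedent. If r is true, the antecedent forces (r = T, t = F, s = T) or (r = T, t = T, s = T), and t | ((s & r) | (t & s)) holds there. If r is false, the antecedent cannot hold. Either way t | ((s & r) | (t & s)) holds.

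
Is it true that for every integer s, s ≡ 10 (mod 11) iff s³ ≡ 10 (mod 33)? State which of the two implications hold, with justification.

(⟸) The residues r modulo 33 with r³ ≡ 10 (mod 33) are exactly {10}, and each is ≡ 10 (mod 11).

(⟹) This fails: take s = 21. Then 21 ≡ 10 (mod 11), but 21³ = 9261 ≡ 21 (mod 33), not 10.

The forward direction fails; the converse holds.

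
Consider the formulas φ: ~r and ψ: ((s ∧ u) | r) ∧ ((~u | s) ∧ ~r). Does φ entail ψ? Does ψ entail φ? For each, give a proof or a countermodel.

(⟸) Assume the antecedent. If r is true, the antecedent cannot hold. If r is false, ~r reduces to true regardless of the other variables. Either way ~r holds.

(⟹) This fails. Under r = F, s = F, u = F, the left side is true but the right side is false.

Not equivalent: only (⇐) holds.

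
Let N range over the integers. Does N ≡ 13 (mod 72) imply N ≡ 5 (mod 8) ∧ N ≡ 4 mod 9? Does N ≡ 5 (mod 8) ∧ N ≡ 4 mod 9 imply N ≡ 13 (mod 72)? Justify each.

(⇐) If N ≡ 5 (mod 8) and N ≡ 4 (mod 9), then by the Chinese remainder theorem N ≡ 13 (mod 72). This is exactly N ≡ 13 (mod 72).

(⇒) Suppose N ≡ 13 (mod 72); write N = 72j + 13. Since 8 ∣ 72, reducing mod 8 gives N ≡ 13 ≡ 5 (mod 8); since 9 ∣ 72, reducing mod 9 gives N ≡ 13 ≡ 4 (mod 9).

Both directions hold; the statement is true.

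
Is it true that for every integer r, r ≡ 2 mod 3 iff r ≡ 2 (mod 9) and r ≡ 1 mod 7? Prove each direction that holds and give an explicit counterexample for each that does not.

(⟹) This fails: r = 2 gives 2 ≡ 2 (mod 3) but 2 ≡ 2 (mod 7), so the conjunction on the right does not hold.

(⟸) Conversely, if r ≡ 2 (mod 9) and r ≡ 1 (mod 7), then by the Chinese remainder theorem r ≡ 29 (mod 63). Since 29 ≡ 2 (mod 3) and 3 ∣ 63, we get r ≡ 2 (mod 3).

Not equivalent: only (⇐) holds.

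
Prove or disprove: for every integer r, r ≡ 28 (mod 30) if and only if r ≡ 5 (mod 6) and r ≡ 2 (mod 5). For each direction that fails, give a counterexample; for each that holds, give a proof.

(⇒) This fails: r = 28 gives 28 ≡ 28 (mod 30) but 28 ≡ 4 (mod 6), so the conjunction on the right does not hold.

(⇐) This fails: r = 17 satisfies both congruences on the right (17 ≡ 5 mod 6 and 17 ≡ 2 mod 5) yet 17 ≡ 17 (mod 30), not 28.

Both directions fail.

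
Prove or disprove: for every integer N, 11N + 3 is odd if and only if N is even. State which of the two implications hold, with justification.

[⇐] Suppose N is even; write N = 2j. Then 11N + 3 = 11·(2j) + 3 = 2·11j + 3, which is odd.

[⇒] Suppose 11N + 3 is odd. Since 11 is odd, 11N and N have the same parity, so 11N + 3 ≡ N + 3 (mod 2). As 3 is odd, 11N + 3 is odd exactly when N is even. Thus N is even.

Both implications hold.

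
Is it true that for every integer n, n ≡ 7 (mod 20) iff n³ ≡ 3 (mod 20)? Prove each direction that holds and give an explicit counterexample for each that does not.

Forward direction. Suppose n ≡ 7 (mod 20). Write n = 20j + 7. Then (20j + 7)³ = 8000j³ + 8400j² + 2940j + 343 = 20(400j³ + 420j² + 147j + 17) + 3, so n³ ≡ 3 (mod 20).

Converse. Suppose n³ ≡ 3 (mod 20). The only residue r in {0, …, 19} with r³ ≡ 3 (mod 20) is r = 7, so n ≡ 7 (mod 20).

Equivalent; both directions hold.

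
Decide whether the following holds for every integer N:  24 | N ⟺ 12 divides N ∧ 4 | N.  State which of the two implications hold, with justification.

(⇒) holds; (⇐) fails.

(⇒) If 24 ∣ N, write N = 24q. Since 24 = 2·12, N = 12·(2q), so 12 ∣ N; and since 24 = 6·4, N = 4·(6q), so 4 ∣ N.

(⇐) This fails: take N = 12. Both 12 ∣ 12 and 4 ∣ 12, yet 12 is not a multiple of 24 (since 12 = 0·24 + 12), so 24 ∤ 12.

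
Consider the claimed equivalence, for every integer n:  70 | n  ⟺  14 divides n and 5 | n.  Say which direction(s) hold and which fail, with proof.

Both directions hold.

[⇒] If 70 ∣ n, write n = 70q. Since 70 = 5·14, n = 14·(5q), so 14 ∣ n; and since 70 = 14·5, n = 5·(14q), so 5 ∣ n.

[⇐] Suppose 14 ∣ n and 5 ∣ n. Any common multiple of 14 and 5 is a multiple of their lcm; here gcd(14, 5) = 1, so lcm(14, 5) = 14·5 = 70, so 70 ∣ n.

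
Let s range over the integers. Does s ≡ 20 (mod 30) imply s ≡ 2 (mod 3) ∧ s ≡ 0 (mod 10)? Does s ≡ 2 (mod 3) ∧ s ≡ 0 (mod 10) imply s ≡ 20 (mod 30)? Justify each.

Forward direction. Suppose s ≡ 20 (mod 30); write s = 30j + 20. Since 3 ∣ 30, reducing mod 3 gives s ≡ 20 ≡ 2 (mod 3); since 10 ∣ 30, reducing mod 10 gives s ≡ 20 ≡ 0 (mod 10).

Converse. If s ≡ 2 (mod 3) and s ≡ 0 (mod 10), then by the Chinese remainder theorem s ≡ 20 (mod 30). This is exactly s ≡ 20 (mod 30).

Both directions hold.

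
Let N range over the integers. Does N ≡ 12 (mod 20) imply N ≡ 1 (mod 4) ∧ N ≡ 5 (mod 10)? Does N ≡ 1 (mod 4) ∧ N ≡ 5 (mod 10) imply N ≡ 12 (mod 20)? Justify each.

Both directions fail.

(→) This fails: N = 12 gives 12 ≡ 12 (mod 20) but 12 ≡ 0 (mod 4), so the conjunction on the right does not hold.

(←) This fails: N = 5 satisfies both congruences on the right (5 ≡ 1 mod 4 and 5 ≡ 5 mod 10) yet 5 ≡ 5 (mod 20), not 12.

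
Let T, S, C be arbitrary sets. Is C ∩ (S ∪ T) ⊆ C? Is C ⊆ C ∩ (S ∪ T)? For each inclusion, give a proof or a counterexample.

Forward inclusion. Let x ∈ C ∩ (S ∪ T). Then either x ∈ T ∩ C and x ∉ S; or x ∈ S ∩ C and x ∉ T; or x ∈ T ∩ S ∩ C. In each case x ∈ C, so C ∩ (S ∪ T) ⊆ C.

Reverse inclusion. This inclusion fails. Take T = ∅, S = ∅, C = {1}; then 1 ∈ C but 1 ∉ C ∩ (S ∪ T).

The sets are not equal: only the forward inclusion holds.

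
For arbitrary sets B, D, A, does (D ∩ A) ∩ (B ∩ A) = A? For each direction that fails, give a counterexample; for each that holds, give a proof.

Forward inclusion. Let x ∈ (D ∩ A) ∩ (B ∩ A). Then x ∈ B ∩ D ∩ A, from which x ∈ A.

Reverse inclusion. This inclusion fails. Take B = ∅, D = ∅, A = {1}; then 1 ∈ A but 1 ∉ (D ∩ A) ∩ (B ∩ A).

The sets are not equal: only the forward inclusion holds.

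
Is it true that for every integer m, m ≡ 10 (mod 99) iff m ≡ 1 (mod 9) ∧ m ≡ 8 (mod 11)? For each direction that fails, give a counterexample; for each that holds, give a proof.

Forward direction. This fails: m = 10 gives 10 ≡ 10 (mod 99) but 10 ≡ 10 (mod 11), so the conjunction on the right does not hold.

Converse. This fails: m = 19 satisfies both congruences on the right (19 ≡ 1 mod 9 and 19 ≡ 8 mod 11) yet 19 ≡ 19 (mod 99), not 10.

Neither implication holds.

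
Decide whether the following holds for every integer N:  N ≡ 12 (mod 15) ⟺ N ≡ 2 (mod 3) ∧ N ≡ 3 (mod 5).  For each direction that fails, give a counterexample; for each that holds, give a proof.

Neither implication holds.

[⇒] This fails: N = 12 gives 12 ≡ 12 (mod 15) but 12 ≡ 0 (mod 3), so the conjunction on the right does not hold.

[⇐] This fails: N = 8 satisfies both congruences on the right (8 ≡ 2 mod 3 and 8 ≡ 3 mod 5) yet 8 ≡ 8 (mod 15), not 12.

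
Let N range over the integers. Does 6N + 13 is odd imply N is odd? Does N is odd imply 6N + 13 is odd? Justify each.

The forward direction fails; the converse holds.

[⇒] This fails: take N = 6. Then 6N + 13 = 49, which is odd, yet N = 6 is even, not odd.

[⇐] Suppose N is odd. Since 6 is even, 6N is even for every N, so 6N + 13 has the same parity as 13, which is odd. Hence 6N + 13 is odd.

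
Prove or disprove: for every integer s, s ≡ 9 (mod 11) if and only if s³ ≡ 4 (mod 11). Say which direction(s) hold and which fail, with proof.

Both directions fail.

(⇒) This fails: take s = 9. Then 9 ≡ 9 (mod 11), but 9³ = 729 ≡ 3 (mod 11), not 4.

(⇐) This fails: take s = 5. Then 5³ = 125 ≡ 4 (mod 11), yet 5 ≡ 5 (mod 11), not 9.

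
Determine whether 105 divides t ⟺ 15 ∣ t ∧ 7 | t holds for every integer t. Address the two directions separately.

The biconditional holds.

Forward direction. If 105 ∣ t, write t = 105q. Since 105 = 7·15, t = 15·(7q), so 15 ∣ t; and since 105 = 15·7, t = 7·(15q), so 7 ∣ t.

Converse. Suppose 15 ∣ t and 7 ∣ t. Any common multiple of 15 and 7 is a multiple of their lcm; here gcd(15, 7) = 1, so lcm(15, 7) = 15·7 = 105, so 105 ∣ t.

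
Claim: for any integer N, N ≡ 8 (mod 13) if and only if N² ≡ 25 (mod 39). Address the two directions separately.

Neither direction holds.

(⟹) This fails: take N = 21. Then 21 ≡ 8 (mod 13), but 21² = 441 ≡ 12 (mod 39), not 25.

(⟸) This fails: take N = 5. Then 5² = 25 ≡ 25 (mod 39), yet 5 ≡ 5 (mod 13), not 8.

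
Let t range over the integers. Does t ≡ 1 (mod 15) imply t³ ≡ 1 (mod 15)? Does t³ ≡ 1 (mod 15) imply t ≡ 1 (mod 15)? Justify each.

Equivalent; both directions hold.

(←) Suppose t³ ≡ 1 (mod 15). The only residue r in {0, …, 14} with r³ ≡ 1 (mod 15) is r = 1, so t ≡ 1 (mod 15).

(→) Suppose t ≡ 1 (mod 15). Write t = 15j + 1. Then (15j + 1)³ = 3375j³ + 675j² + 45j + 1 = 15(225j³ + 45j² + 3j) + 1, so t³ ≡ 1 (mod 15).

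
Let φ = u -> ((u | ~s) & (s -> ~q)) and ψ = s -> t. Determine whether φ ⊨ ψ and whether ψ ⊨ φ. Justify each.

(⇒) This fails. Under u = F, t = F, q = F, s = T, the left side is true but the right side is false.

(⇐) This fails. Under u = T, t = T, q = T, s = T, the left side is false but the right side is true.

Both directions fail.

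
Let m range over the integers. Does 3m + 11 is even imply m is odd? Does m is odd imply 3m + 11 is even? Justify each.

The biconditional holds.

(⟹) Suppose 3m + 11 is even. Since 3 is odd, 3m and m have the same parity, so 3m + 11 ≡ m + 11 (mod 2). As 11 is odd, 3m + 11 is even exactly when m is odd. Thus m is odd.

(⟸) Conversely, suppose m is odd; write m = 2j + 1. Then 3m + 11 = 3·(2j + 1) + 11 = 2·3j + 14, which is even.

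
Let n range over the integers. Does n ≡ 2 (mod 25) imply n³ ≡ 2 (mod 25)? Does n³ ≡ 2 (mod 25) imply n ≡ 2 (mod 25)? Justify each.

[⇒] This fails: take n = 2. Then 2 ≡ 2 (mod 25), but 2³ = 8 ≡ 8 (mod 25), not 2.

[⇐] This fails: take n = 3. Then 3³ = 27 ≡ 2 (mod 25), yet 3 ≡ 3 (mod 25), not 2.

Neither direction holds.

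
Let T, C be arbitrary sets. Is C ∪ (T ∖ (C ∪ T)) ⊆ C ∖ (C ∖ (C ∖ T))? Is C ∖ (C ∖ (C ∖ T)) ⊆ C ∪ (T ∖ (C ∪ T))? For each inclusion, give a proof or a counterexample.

(⊆) fails; (⊇) holds.

(⊆) This inclusion fails. Take T = {1}, C = {1}; then 1 ∈ C ∪ (T ∖ (C ∪ T)) but 1 ∉ C ∖ (C ∖ (C ∖ T)).

(⊇) Let x ∈ C ∖ (C ∖ (C ∖ T)). Then x ∈ C and x ∉ T, from which x ∈ C ∪ (T ∖ (C ∪ T)).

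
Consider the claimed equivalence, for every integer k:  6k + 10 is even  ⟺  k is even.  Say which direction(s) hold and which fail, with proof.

(⇒) fails; (⇐) holds.

(⟹) This fails: take k = 7. Then 6k + 10 = 52, which is even, yet k = 7 is odd, not even.

(⟸) Suppose k is even. Since 6 is even, 6k is even for every k, so 6k + 10 has the same parity as 10, which is even. Hence 6k + 10 is even.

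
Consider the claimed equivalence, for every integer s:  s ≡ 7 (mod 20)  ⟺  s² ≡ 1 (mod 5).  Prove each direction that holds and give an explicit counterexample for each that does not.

Neither implication holds.

(⟹) This fails: take s = 7. Then 7 ≡ 7 (mod 20), but 7² = 49 ≡ 4 (mod 5), not 1.

(⟸) This fails: take s = 1. Then 1² = 1 ≡ 1 (mod 5), yet 1 ≡ 1 (mod 20), not 7.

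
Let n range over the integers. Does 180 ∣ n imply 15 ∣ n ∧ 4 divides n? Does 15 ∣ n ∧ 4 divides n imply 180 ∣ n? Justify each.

The forward direction holds; the converse fails.

(→) If 180 ∣ n, write n = 180q. Since 180 = 12·15, n = 15·(12q), so 15 ∣ n; and since 180 = 45·4, n = 4·(45q), so 4 ∣ n.

(←) This fails: take n = 60. Both 15 ∣ 60 and 4 ∣ 60, yet 60 is not a multiple of 180 (since 60 = 0·180 + 60), so 180 ∤ 60.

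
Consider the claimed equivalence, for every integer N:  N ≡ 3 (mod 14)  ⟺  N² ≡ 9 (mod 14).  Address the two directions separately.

(⇒) holds; (⇐) fails.

(←) This fails: take N = 11. Then 11² = 121 ≡ 9 (mod 14), yet 11 ≡ 11 (mod 14), not 3.

(→) Suppose N ≡ 3 (mod 14). Write N = 14j + 3. Then (14j + 3)² = 196j² + 84j + 9 = 14(14j² + 6j) + 9, so N² ≡ 9 (mod 14).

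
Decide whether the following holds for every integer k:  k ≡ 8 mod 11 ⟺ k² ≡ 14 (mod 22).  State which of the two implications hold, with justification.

(→) This fails: take k = 8. Then 8 ≡ 8 (mod 11), but 8² = 64 ≡ 20 (mod 22), not 14.

(←) This fails: take k = 6. Then 6² = 36 ≡ 14 (mod 22), yet 6 ≡ 6 (mod 11), not 8.

Both directions fail.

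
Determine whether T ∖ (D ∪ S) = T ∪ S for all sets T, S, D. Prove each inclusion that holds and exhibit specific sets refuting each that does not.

(⊆) holds; (⊇) fails.

(⟹) Let x ∈ T ∖ (D ∪ S). Then x ∈ T and x ∉ S, D, from which x ∈ T ∪ S.

(⟸) This inclusion fails. Take T = ∅, S = {1}, D = ∅; then 1 ∈ T ∪ S but 1 ∉ T ∖ (D ∪ S).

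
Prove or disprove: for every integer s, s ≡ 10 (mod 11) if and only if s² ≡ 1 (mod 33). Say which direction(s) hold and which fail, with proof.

Neither implication holds.

(⇒) This fails: take s = 21. Then 21 ≡ 10 (mod 11), but 21² = 441 ≡ 12 (mod 33), not 1.

(⇐) This fails: take s = 1. Then 1² = 1 ≡ 1 (mod 33), yet 1 ≡ 1 (mod 11), not 10.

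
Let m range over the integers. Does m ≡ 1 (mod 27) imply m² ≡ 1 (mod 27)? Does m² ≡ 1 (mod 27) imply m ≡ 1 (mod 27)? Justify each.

The forward direction holds; the converse fails.

[⇒] Suppose m ≡ 1 (mod 27). Write m = 27j + 1. Then (27j + 1)² = 729j² + 54j + 1 = 27(27j² + 2j) + 1, so m² ≡ 1 (mod 27).

[⇐] This fails: take m = 26. Then 26² = 676 ≡ 1 (mod 27), yet 26 ≡ 26 (mod 27), not 1.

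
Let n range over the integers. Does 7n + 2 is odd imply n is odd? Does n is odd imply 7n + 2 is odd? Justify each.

(⇒) Suppose 7n + 2 is odd. Since 7 is odd, 7n and n have the same parity, so 7n + 2 ≡ n + 2 (mod 2). As 2 is even, 7n + 2 is odd exactly when n is odd. Thus n is odd.

(⇐) Conversely, suppose n is odd; write n = 2j + 1. Then 7n + 2 = 7·(2j + 1) + 2 = 2·7j + 9, which is odd.

Both directions hold; the statement is true.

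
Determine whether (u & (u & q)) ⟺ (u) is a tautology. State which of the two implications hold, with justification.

(⇒) Assume the antecedent. If q is true, the antecedent forces (q = T, u = T), and u holds there. If q is false, the antecedent cannot hold. Either way u holds.

(⇐) This fails. Under q = F, u = T, the left side is false but the right side is true.

(⇒) holds; (⇐) fails.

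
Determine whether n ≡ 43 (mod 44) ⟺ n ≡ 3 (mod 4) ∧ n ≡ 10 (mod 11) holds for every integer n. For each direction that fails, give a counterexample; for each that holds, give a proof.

Both implications hold.

Forward direction. Suppose n ≡ 43 (mod 44); write n = 44j + 43. Since 4 ∣ 44, reducing mod 4 gives n ≡ 43 ≡ 3 (mod 4); since 11 ∣ 44, reducing mod 11 gives n ≡ 43 ≡ 10 (mod 11).

Converse. If n ≡ 3 (mod 4) and n ≡ 10 (mod 11), then by the Chinese remainder theorem n ≡ 43 (mod 44). This is exactly n ≡ 43 (mod 44).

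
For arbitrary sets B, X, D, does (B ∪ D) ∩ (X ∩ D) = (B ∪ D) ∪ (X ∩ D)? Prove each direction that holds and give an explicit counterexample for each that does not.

Reverse inclusion. This inclusion fails. Take B = {1}, X = ∅, D = ∅; then 1 ∈ (B ∪ D) ∪ (X ∩ D) but 1 ∉ (B ∪ D) ∩ (X ∩ D).

Forward inclusion. Let x ∈ (B ∪ D) ∩ (X ∩ D). Then either x ∈ X ∩ D and x ∉ B; or x ∈ B ∩ X ∩ D. In each case x ∈ (B ∪ D) ∪ (X ∩ D), so (B ∪ D) ∩ (X ∩ D) ⊆ (B ∪ D) ∪ (X ∩ D).

Only the forward inclusion holds.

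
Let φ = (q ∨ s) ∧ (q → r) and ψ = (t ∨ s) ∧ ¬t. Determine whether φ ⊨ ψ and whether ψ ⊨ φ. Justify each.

Forward direction. This fails. Under s = T, t = T, r = F, q = F, the left side is true but the right side is false.

Converse. This fails. Under s = T, t = F, r = F, q = T, the left side is false but the right side is true.

(⇒) fails and (⇐) fails.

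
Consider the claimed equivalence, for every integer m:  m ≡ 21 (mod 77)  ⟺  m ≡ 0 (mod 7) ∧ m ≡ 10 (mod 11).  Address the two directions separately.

Forward direction. Suppose m ≡ 21 (mod 77); write m = 77j + 21. Since 7 ∣ 77, reducing mod 7 gives m ≡ 21 ≡ 0 (mod 7); since 11 ∣ 77, reducing mod 11 gives m ≡ 21 ≡ 10 (mod 11).

Converse. If m ≡ 0 (mod 7) and m ≡ 10 (mod 11), then by the Chinese remainder theorem m ≡ 21 (mod 77). This is exactly m ≡ 21 (mod 77).

Equivalent; both directions hold.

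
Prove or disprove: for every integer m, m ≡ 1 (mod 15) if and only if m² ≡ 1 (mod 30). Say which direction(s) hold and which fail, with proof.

(⟹) This fails: take m = 16. Then 16 ≡ 1 (mod 15), but 16² = 256 ≡ 16 (mod 30), not 1.

(⟸) This fails: take m = 11. Then 11² = 121 ≡ 1 (mod 30), yet 11 ≡ 11 (mod 15), not 1.

(⇒) fails and (⇐) fails.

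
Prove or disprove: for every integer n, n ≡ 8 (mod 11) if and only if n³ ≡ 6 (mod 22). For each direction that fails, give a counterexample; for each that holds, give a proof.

(⇒) fails; (⇐) holds.

(→) This fails: take n = 19. Then 19 ≡ 8 (mod 11), but 19³ = 6859 ≡ 17 (mod 22), not 6.

(←) Conversely, the residues r modulo 22 with r³ ≡ 6 (mod 22) are exactly {8}, and each is ≡ 8 (mod 11).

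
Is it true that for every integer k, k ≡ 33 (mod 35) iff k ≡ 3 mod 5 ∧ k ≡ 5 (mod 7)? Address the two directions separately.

[⇒] Suppose k ≡ 33 (mod 35); write k = 35j + 33. Since 5 ∣ 35, reducing mod 5 gives k ≡ 33 ≡ 3 (mod 5); since 7 ∣ 35, reducing mod 7 gives k ≡ 33 ≡ 5 (mod 7).

[⇐] Conversely, if k ≡ 3 (mod 5) and k ≡ 5 (mod 7), then by the Chinese remainder theorem k ≡ 33 (mod 35). This is exactly k ≡ 33 (mod 35).

Both implications hold.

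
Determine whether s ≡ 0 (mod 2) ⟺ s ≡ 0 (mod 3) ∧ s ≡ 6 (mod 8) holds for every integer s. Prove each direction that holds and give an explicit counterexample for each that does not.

(⇒) fails; (⇐) holds.

[⇒] This fails: s = 0 gives 0 ≡ 0 (mod 2) but 0 ≡ 0 (mod 8), so the conjunction on the right does not hold.

[⇐] Conversely, if s ≡ 0 (mod 3) and s ≡ 6 (mod 8), then by the Chinese remainder theorem s ≡ 6 (mod 24). Since 6 ≡ 0 (mod 2) and 2 ∣ 24, we get s ≡ 0 (mod 2).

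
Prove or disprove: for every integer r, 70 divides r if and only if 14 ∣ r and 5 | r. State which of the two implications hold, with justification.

(⇒) If 70 ∣ r, write r = 70q. Since 70 = 5·14, r = 14·(5q), so 14 ∣ r; and since 70 = 14·5, r = 5·(14q), so 5 ∣ r.

(⇐) Suppose 14 ∣ r and 5 ∣ r. Any common multiple of 14 and 5 is a multiple of their lcm; here gcd(14, 5) = 1, so lcm(14, 5) = 14·5 = 70, so 70 ∣ r.

The biconditional holds.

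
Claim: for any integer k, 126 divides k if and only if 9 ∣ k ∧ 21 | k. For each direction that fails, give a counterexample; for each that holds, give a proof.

Not equivalent: only (⇒) holds.

[⇐] This fails: take k = 63. Both 9 ∣ 63 and 21 ∣ 63, yet 63 is not a multiple of 126 (since 63 = 0·126 + 63), so 126 ∤ 63.

[⇒] If 126 ∣ k, write k = 126q. Since 126 = 14·9, k = 9·(14q), so 9 ∣ k; and since 126 = 6·21, k = 21·(6q), so 21 ∣ k.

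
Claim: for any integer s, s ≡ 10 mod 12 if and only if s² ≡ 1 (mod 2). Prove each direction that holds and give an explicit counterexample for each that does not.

[⇒] This fails: take s = 10. Then 10 ≡ 10 (mod 12), but 10² = 100 ≡ 0 (mod 2), not 1.

[⇐] This fails: take s = 1. Then 1² = 1 ≡ 1 (mod 2), yet 1 ≡ 1 (mod 12), not 10.

Neither implication holds.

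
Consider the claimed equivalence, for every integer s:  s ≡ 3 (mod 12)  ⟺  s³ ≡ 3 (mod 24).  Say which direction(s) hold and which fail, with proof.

(⇒) fails; (⇐) holds.

(⟸) The residues r modulo 24 with r³ ≡ 3 (mod 24) are exactly {3}, and each is ≡ 3 (mod 12).

(⟹) This fails: take s = 15. Then 15 ≡ 3 (mod 12), but 15³ = 3375 ≡ 15 (mod 24), not 3.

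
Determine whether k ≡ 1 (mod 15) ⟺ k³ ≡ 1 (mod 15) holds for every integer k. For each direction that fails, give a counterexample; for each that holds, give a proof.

Both directions hold.

(⟹) Suppose k ≡ 1 (mod 15). Write k = 15j + 1. Then (15j + 1)³ = 3375j³ + 675j² + 45j + 1 = 15(225j³ + 45j² + 3j) + 1, so k³ ≡ 1 (mod 15).

(⟸) Conversely, suppose k³ ≡ 1 (mod 15). The only residue r in {0, …, 14} with r³ ≡ 1 (mod 15) is r = 1, so k ≡ 1 (mod 15).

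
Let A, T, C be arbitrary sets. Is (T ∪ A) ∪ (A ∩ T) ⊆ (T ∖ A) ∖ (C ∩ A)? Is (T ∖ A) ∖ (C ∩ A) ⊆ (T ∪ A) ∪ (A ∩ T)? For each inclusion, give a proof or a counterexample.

(⊆) fails; (⊇) holds.

(⊆) This inclusion fails. Take A = {1}, T = ∅, C = ∅; then 1 ∈ (T ∪ A) ∪ (A ∩ T) but 1 ∉ (T ∖ A) ∖ (C ∩ A).

(⊇) Let x ∈ (T ∖ A) ∖ (C ∩ A). Then either x ∈ T and x ∉ A, C; or x ∈ T ∩ C and x ∉ A. In each case x ∈ (T ∪ A) ∪ (A ∩ T), so (T ∖ A) ∖ (C ∩ A) ⊆ (T ∪ A) ∪ (A ∩ T).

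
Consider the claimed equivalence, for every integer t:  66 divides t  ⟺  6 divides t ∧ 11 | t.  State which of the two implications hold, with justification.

(⇒) If 66 ∣ t, write t = 66q. Since 66 = 11·6, t = 6·(11q), so 6 ∣ t; and since 66 = 6·11, t = 11·(6q), so 11 ∣ t.

(⇐) Suppose 6 ∣ t and 11 ∣ t. Any common multiple of 6 and 11 is a multiple of their lcm; here gcd(6, 11) = 1, so lcm(6, 11) = 6·11 = 66, so 66 ∣ t.

Equivalent; both directions hold.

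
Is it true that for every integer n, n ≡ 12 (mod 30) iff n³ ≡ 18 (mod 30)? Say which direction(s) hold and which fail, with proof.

(→) Suppose n ≡ 12 (mod 30). Write n = 30j + 12. Then (30j + 12)³ = 27000j³ + 32400j² + 12960j + 1728 = 30(900j³ + 1080j² + 432j + 57) + 18, so n³ ≡ 18 (mod 30).

(←) Conversely, suppose n³ ≡ 18 (mod 30). The only residue r in {0, …, 29} with r³ ≡ 18 (mod 30) is r = 12, so n ≡ 12 (mod 30).

The biconditional holds.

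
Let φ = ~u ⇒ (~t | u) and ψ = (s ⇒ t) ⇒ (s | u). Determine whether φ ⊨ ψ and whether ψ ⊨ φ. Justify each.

(⇒) fails and (⇐) fails.

Forward direction. This fails. Under s = F, t = F, u = F, the left side is true but the right side is false.

Converse. This fails. Under s = T, t = T, u = F, the left side is false but the right side is true.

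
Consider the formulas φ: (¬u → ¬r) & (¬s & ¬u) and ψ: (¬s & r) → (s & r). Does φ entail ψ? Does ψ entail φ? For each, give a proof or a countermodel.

[⇒] Assume the antecedent. If r is true, the antecedent cannot hold. If r is false, (¬s & r) → (s & r) reduces to true regardless of the other variables. Either way (¬s & r) → (s & r) holds.

[⇐] This fails. Under r = F, u = T, s = F, the left side is false but the right side is true.

(⇒) holds; (⇐) fails.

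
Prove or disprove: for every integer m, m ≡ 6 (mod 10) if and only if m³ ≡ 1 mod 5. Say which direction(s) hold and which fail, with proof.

Only the forward direction holds.

(⇒) Suppose m ≡ 6 (mod 10). Then m³ ≡ 6³ = 216 (mod 10), and since 5 ∣ 10, also m³ ≡ 1 (mod 5).

(⇐) This fails: take m = 1. Then 1³ = 1 ≡ 1 (mod 5), yet 1 ≡ 1 (mod 10), not 6.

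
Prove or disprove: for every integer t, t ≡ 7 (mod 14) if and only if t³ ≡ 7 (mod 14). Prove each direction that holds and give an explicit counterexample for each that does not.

Both directions hold; the statement is true.

(→) Suppose t ≡ 7 (mod 14). Write t = 14j + 7. Then (14j + 7)³ = 2744j³ + 4116j² + 2058j + 343 = 14(196j³ + 294j² + 147j + 24) + 7, so t³ ≡ 7 (mod 14).

(←) Conversely, suppose t³ ≡ 7 (mod 14). The only residue r in {0, …, 13} with r³ ≡ 7 (mod 14) is r = 7, so t ≡ 7 (mod 14).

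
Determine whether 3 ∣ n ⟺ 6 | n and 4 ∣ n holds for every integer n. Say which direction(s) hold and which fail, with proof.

The forward direction fails; the converse holds.

(→) This fails: take n = 3. Certainly 3 ∣ 3, but 6 ∤ 3.

(←) Suppose 6 ∣ n and 4 ∣ n. Any common multiple of 6 and 4 is a multiple of their lcm; here lcm(6, 4) = 6·4/gcd(6, 4) = 24/2 = 12, so 12 ∣ n. Since 3 ∣ 12, it follows that 3 ∣ n.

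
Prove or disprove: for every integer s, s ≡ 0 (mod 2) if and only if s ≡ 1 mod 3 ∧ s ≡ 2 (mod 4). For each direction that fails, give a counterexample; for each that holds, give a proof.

Not equivalent: only (⇐) holds.

[⇒] This fails: s = 0 gives 0 ≡ 0 (mod 2) but 0 ≡ 0 (mod 3), so the conjunction on the right does not hold.

[⇐] Conversely, if s ≡ 1 (mod 3) and s ≡ 2 (mod 4), then by the Chinese remainder theorem s ≡ 10 (mod 12). Since 10 ≡ 0 (mod 2) and 2 ∣ 12, we get s ≡ 0 (mod 2).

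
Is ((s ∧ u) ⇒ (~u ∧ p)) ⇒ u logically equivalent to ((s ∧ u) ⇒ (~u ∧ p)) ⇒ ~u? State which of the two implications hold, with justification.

(→) This fails. Under s = F, p = F, u = T, the left side is true but the right side is false.

(←) This fails. Under s = F, p = F, u = F, the left side is false but the right side is true.

(⇒) fails and (⇐) fails.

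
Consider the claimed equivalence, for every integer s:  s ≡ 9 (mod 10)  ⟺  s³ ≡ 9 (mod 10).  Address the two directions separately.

Equivalent; both directions hold.

Forward direction. Suppose s ≡ 9 (mod 10). Write s = 10j + 9. Then (10j + 9)³ = 1000j³ + 2700j² + 2430j + 729 = 10(100j³ + 270j² + 243j + 72) + 9, so s³ ≡ 9 (mod 10).

Converse. Suppose s³ ≡ 9 (mod 10). The only residue r in {0, …, 9} with r³ ≡ 9 (mod 10) is r = 9, so s ≡ 9 (mod 10).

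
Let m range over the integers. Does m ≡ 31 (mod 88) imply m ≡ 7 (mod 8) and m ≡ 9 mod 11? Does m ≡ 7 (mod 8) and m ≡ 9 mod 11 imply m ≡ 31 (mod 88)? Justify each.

Both directions hold; the statement is true.

(⟹) Suppose m ≡ 31 (mod 88); write m = 88j + 31. Since 8 ∣ 88, reducing mod 8 gives m ≡ 31 ≡ 7 (mod 8); since 11 ∣ 88, reducing mod 11 gives m ≡ 31 ≡ 9 (mod 11).

(⟸) Conversely, if m ≡ 7 (mod 8) and m ≡ 9 (mod 11), then by the Chinese remainder theorem m ≡ 31 (mod 88). This is exactly m ≡ 31 (mod 88).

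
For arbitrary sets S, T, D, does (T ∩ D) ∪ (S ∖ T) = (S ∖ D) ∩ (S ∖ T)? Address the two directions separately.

(⟹) This inclusion fails. Take S = {1}, T = ∅, D = {1}; then 1 ∈ (T ∩ D) ∪ (S ∖ T) but 1 ∉ (S ∖ D) ∩ (S ∖ T).

(⟸) Let x ∈ (S ∖ D) ∩ (S ∖ T). Then x ∈ S and x ∉ T, D, from which x ∈ (T ∩ D) ∪ (S ∖ T).

Only the reverse inclusion holds.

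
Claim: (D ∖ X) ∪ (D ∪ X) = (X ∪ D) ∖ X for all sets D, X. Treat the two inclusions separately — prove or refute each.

The sets are not equal: only the reverse inclusion holds.

(⟸) Let x ∈ (X ∪ D) ∖ X. Then x ∈ D and x ∉ X, from which x ∈ (D ∖ X) ∪ (D ∪ X).

(⟹) This inclusion fails. Take D = ∅, X = {1}; then 1 ∈ (D ∖ X) ∪ (D ∪ X) but 1 ∉ (X ∪ D) ∖ X.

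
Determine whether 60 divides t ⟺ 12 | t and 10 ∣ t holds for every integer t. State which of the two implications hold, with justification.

(⟸) Suppose 12 ∣ t and 10 ∣ t. Any common multiple of 12 and 10 is a multiple of their lcm; here lcm(12, 10) = 12·10/gcd(12, 10) = 120/2 = 60, so 60 ∣ t.

(⟹) If 60 ∣ t, write t = 60q. Since 60 = 5·12, t = 12·(5q), so 12 ∣ t; and since 60 = 6·10, t = 10·(6q), so 10 ∣ t.

Both directions hold; the statement is true.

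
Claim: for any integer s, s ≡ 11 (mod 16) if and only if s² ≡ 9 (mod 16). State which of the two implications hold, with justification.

Only the forward implication holds.

(←) This fails: take s = 3. Then 3² = 9 ≡ 9 (mod 16), yet 3 ≡ 3 (mod 16), not 11.

(→) Suppose s ≡ 11 (mod 16). Write s = 16j + 11. Then (16j + 11)² = 256j² + 352j + 121 = 16(16j² + 22j + 7) + 9, so s² ≡ 9 (mod 16).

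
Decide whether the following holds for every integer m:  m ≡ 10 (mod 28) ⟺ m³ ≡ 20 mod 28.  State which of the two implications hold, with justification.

Not equivalent: only (⇒) holds.

(⟸) This fails: take m = 6. Then 6³ = 216 ≡ 20 (mod 28), yet 6 ≡ 6 (mod 28), not 10.

(⟹) Suppose m ≡ 10 (mod 28). Write m = 28j + 10. Then (28j + 10)³ = 21952j³ + 23520j² + 8400j + 1000 = 28(784j³ + 840j² + 300j + 35) + 20, so m³ ≡ 20 (mod 28).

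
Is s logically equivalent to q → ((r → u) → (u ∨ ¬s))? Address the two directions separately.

(→) This fails. Under q = T, u = F, s = T, r = F, the left side is true but the right side is false.

(←) This fails. Under q = F, u = F, s = F, r = F, the left side is false but the right side is true.

(⇒) fails and (⇐) fails.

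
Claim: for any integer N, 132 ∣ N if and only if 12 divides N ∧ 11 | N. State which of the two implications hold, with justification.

[⇐] Suppose 12 ∣ N and 11 ∣ N. Any common multiple of 12 and 11 is a multiple of their lcm; here gcd(12, 11) = 1, so lcm(12, 11) = 12·11 = 132, so 132 ∣ N.

[⇒] If 132 ∣ N, write N = 132q. Since 132 = 11·12, N = 12·(11q), so 12 ∣ N; and since 132 = 12·11, N = 11·(12q), so 11 ∣ N.

Equivalent; both directions hold.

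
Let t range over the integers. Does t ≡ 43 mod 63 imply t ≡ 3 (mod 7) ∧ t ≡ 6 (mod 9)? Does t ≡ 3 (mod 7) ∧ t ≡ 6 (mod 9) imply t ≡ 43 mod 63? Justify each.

(⇒) This fails: t = 43 gives 43 ≡ 43 (mod 63) but 43 ≡ 1 (mod 7), so the conjunction on the right does not hold.

(⇐) This fails: t = 24 satisfies both congruences on the right (24 ≡ 3 mod 7 and 24 ≡ 6 mod 9) yet 24 ≡ 24 (mod 63), not 43.

(⇒) fails and (⇐) fails.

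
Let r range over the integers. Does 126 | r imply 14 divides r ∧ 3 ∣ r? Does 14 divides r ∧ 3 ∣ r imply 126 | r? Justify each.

(⟹) If 126 ∣ r, write r = 126q. Since 126 = 9·14, r = 14·(9q), so 14 ∣ r; and since 126 = 42·3, r = 3·(42q), so 3 ∣ r.

(⟸) This fails: take r = 42. Both 14 ∣ 42 and 3 ∣ 42, yet 42 is not a multiple of 126 (since 42 = 0·126 + 42), so 126 ∤ 42.

The forward direction holds; the converse fails.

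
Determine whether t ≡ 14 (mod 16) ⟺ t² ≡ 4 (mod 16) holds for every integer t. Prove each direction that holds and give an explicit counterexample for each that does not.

(⇐) This fails: take t = 2. Then 2² = 4 ≡ 4 (mod 16), yet 2 ≡ 2 (mod 16), not 14.

(⇒) Suppose t ≡ 14 (mod 16). Write t = 16j + 14. Then (16j + 14)² = 256j² + 448j + 196 = 16(16j² + 28j + 12) + 4, so t² ≡ 4 (mod 16).

Only the forward implication holds.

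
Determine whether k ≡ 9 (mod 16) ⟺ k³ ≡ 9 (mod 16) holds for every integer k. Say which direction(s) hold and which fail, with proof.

The biconditional holds.

(⇒) Suppose k ≡ 9 (mod 16). Write k = 16j + 9. Then (16j + 9)³ = 4096j³ + 6912j² + 3888j + 729 = 16(256j³ + 432j² + 243j + 45) + 9, so k³ ≡ 9 (mod 16).

(⇐) Conversely, suppose k³ ≡ 9 (mod 16). The only residue r in {0, …, 15} with r³ ≡ 9 (mod 16) is r = 9, so k ≡ 9 (mod 16).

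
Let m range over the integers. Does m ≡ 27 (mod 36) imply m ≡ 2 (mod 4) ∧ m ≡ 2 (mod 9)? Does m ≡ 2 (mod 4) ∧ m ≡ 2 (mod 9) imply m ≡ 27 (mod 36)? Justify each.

(⇒) fails and (⇐) fails.

(→) This fails: m = 27 gives 27 ≡ 27 (mod 36) but 27 ≡ 3 (mod 4), so the conjunction on the right does not hold.

(←) This fails: m = 2 satisfies both congruences on the right (2 ≡ 2 mod 4 and 2 ≡ 2 mod 9) yet 2 ≡ 2 (mod 36), not 27.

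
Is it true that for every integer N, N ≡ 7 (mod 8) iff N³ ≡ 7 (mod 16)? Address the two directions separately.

The forward direction fails; the converse holds.

(⇒) This fails: take N = 15. Then 15 ≡ 7 (mod 8), but 15³ = 3375 ≡ 15 (mod 16), not 7.

(⇐) Conversely, the residues r modulo 16 with r³ ≡ 7 (mod 16) are exactly {7}, and each is ≡ 7 (mod 8).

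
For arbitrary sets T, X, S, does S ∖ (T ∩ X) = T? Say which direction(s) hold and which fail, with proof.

(⊆) This inclusion fails. Take T = ∅, X = ∅, S = {1}; then 1 ∈ S ∖ (T ∩ X) but 1 ∉ T.

(⊇) This inclusion fails. Take T = {1}, X = ∅, S = ∅; then 1 ∈ T but 1 ∉ S ∖ (T ∩ X).

Both inclusions fail.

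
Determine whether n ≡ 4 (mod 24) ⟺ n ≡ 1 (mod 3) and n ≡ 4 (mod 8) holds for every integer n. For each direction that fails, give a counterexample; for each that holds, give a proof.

(⟸) If n ≡ 1 (mod 3) and n ≡ 4 (mod 8), then by the Chinese remainder theorem n ≡ 4 (mod 24). This is exactly n ≡ 4 (mod 24).

(⟹) Suppose n ≡ 4 (mod 24); write n = 24j + 4. Since 3 ∣ 24, reducing mod 3 gives n ≡ 4 ≡ 1 (mod 3); since 8 ∣ 24, reducing mod 8 gives n ≡ 4 (mod 8).

Equivalent; both directions hold.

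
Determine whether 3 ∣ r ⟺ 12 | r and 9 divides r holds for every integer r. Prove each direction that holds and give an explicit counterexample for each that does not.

The forward direction fails; the converse holds.

[⇒] This fails: take r = 3. Certainly 3 ∣ 3, but 12 ∤ 3.

[⇐] Suppose 12 ∣ r and 9 ∣ r. Any common multiple of 12 and 9 is a multiple of their lcm; here lcm(12, 9) = 12·9/gcd(12, 9) = 108/3 = 36, so 36 ∣ r. Since 3 ∣ 36, it follows that 3 ∣ r.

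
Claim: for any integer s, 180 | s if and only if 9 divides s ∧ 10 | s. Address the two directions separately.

Forward direction. If 180 ∣ s, write s = 180q. Since 180 = 20·9, s = 9·(20q), so 9 ∣ s; and since 180 = 18·10, s = 10·(18q), so 10 ∣ s.

Converse. This fails: take s = 90. Both 9 ∣ 90 and 10 ∣ 90, yet 90 is not a multiple of 180 (since 90 = 0·180 + 90), so 180 ∤ 90.

Not equivalent: only (⇒) holds.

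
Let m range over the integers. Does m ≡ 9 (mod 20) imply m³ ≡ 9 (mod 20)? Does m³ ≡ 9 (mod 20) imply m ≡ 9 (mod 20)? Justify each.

(⇒) Suppose m ≡ 9 (mod 20). Write m = 20j + 9. Then (20j + 9)³ = 8000j³ + 10800j² + 4860j + 729 = 20(400j³ + 540j² + 243j + 36) + 9, so m³ ≡ 9 (mod 20).

(⇐) Conversely, suppose m³ ≡ 9 (mod 20). The only residue r in {0, …, 19} with r³ ≡ 9 (mod 20) is r = 9, so m ≡ 9 (mod 20).

Both directions hold; the statement is true.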